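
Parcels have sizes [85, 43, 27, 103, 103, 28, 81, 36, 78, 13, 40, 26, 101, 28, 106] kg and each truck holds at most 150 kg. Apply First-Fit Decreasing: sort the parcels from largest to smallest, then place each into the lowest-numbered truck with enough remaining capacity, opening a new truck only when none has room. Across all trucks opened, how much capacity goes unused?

Sorted descending: 106, 103, 103, 101, 85, 81, 78, 43, 40, 36, 28, 28, 27, 26, 13.
106 kg → truck 1 (remaining 44 kg)
103 kg → truck 2 (remaining 47 kg)
103 kg → truck 3 (remaining 47 kg)
101 kg → truck 4 (remaining 49 kg)
85 kg → truck 5 (remaining 65 kg)
81 kg → truck 6 (remaining 69 kg)
78 kg → truck 7 (remaining 72 kg)
43 kg → truck 1 (remaining 1 kg)
40 kg → truck 2 (remaining 7 kg)
36 kg → truck 3 (remaining 11 kg)
28 kg → truck 4 (remaining 21 kg)
28 kg → truck 5 (remaining 37 kg)
27 kg → truck 5 (remaining 10 kg)
26 kg → truck 6 (remaining 43 kg)
13 kg → truck 4 (remaining 8 kg)
7 trucks × 150 kg = 1050 kg; used 898 kg; unused 152 kg.

152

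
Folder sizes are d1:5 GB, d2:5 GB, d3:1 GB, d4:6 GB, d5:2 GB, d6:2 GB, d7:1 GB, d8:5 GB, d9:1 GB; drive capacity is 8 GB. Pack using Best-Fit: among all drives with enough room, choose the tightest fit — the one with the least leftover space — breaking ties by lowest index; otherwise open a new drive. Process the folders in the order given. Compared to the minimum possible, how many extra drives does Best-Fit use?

Best-Fit: [5,1,2] [5,1,1] [6,2] [5] → 4 drives.
Total size 28 GB; any packing needs at least ⌈28/8⌉ = 4 drives.
So 4 is already optimal.

0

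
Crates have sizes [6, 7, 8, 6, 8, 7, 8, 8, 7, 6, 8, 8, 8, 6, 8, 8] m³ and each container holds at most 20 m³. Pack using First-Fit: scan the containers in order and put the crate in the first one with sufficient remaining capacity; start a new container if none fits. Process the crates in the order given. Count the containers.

Put 6 m³ in container 1; 14 m³ remain.
Put 7 m³ in container 1; 7 m³ remain.
Put 8 m³ in container 2; 12 m³ remain.
Put 6 m³ in container 1; 1 m³ remain.
Put 8 m³ in container 2; 4 m³ remain.
Put 7 m³ in container 3; 13 m³ remain.
Put 8 m³ in container 3; 5 m³ remain.
Put 8 m³ in container 4; 12 m³ remain.
Put 7 m³ in container 4; 5 m³ remain.
Put 6 m³ in container 5; 14 m³ remain.
Put 8 m³ in container 5; 6 m³ remain.
Put 8 m³ in container 6; 12 m³ remain.
Put 8 m³ in container 6; 4 m³ remain.
Put 6 m³ in container 5; 0 m³ remain.
Put 8 m³ in container 7; 12 m³ remain.
Put 8 m³ in container 7; 4 m³ remain.

7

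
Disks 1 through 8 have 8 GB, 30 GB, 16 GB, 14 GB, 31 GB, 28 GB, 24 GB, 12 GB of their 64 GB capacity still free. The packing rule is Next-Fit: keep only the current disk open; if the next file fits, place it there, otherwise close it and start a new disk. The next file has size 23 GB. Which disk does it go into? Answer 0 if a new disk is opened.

0

Next-Fit only looks at disk 8, which has 12 GB free.
23 GB does not fit, so a new disk is opened.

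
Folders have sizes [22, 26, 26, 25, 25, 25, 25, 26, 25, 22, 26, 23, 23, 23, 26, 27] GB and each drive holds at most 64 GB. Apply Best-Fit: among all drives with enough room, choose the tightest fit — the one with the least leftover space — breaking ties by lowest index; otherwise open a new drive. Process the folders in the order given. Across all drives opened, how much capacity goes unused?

117

Put 22 GB in drive 1; 42 GB remain.
Put 26 GB in drive 1; 16 GB remain.
Put 26 GB in drive 2; 38 GB remain.
Put 25 GB in drive 2; 13 GB remain.
Put 25 GB in drive 3; 39 GB remain.
Put 25 GB in drive 3; 14 GB remain.
Put 25 GB in drive 4; 39 GB remain.
Put 26 GB in drive 4; 13 GB remain.
Put 25 GB in drive 5; 39 GB remain.
Put 22 GB in drive 5; 17 GB remain.
Put 26 GB in drive 6; 38 GB remain.
Put 23 GB in drive 6; 15 GB remain.
Put 23 GB in drive 7; 41 GB remain.
Put 23 GB in drive 7; 18 GB remain.
Put 26 GB in drive 8; 38 GB remain.
Put 27 GB in drive 8; 11 GB remain.
8 drives × 64 GB = 512 GB; used 395 GB; unused 117 GB.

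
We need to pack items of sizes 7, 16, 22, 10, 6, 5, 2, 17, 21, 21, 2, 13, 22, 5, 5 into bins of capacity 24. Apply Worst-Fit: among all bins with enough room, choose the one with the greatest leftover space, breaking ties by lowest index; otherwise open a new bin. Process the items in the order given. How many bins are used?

8

7 → bin 1 (remaining 17)
16 → bin 1 (remaining 1)
22 → bin 2 (remaining 2)
10 → bin 3 (remaining 14)
6 → bin 3 (remaining 8)
5 → bin 3 (remaining 3)
2 → bin 3 (remaining 1)
17 → bin 4 (remaining 7)
21 → bin 5 (remaining 3)
21 → bin 6 (remaining 3)
2 → bin 4 (remaining 5)
13 → bin 7 (remaining 11)
22 → bin 8 (remaining 2)
5 → bin 7 (remaining 6)
5 → bin 7 (remaining 1)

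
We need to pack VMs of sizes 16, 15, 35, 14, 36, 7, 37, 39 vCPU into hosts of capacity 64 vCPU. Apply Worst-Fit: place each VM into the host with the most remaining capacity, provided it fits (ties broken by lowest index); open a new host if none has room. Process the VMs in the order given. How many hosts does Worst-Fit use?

16 vCPU → host 1 (remaining 48 vCPU)
15 vCPU → host 1 (remaining 33 vCPU)
35 vCPU → host 2 (remaining 29 vCPU)
14 vCPU → host 1 (remaining 19 vCPU)
36 vCPU → host 3 (remaining 28 vCPU)
7 vCPU → host 2 (remaining 22 vCPU)
37 vCPU → host 4 (remaining 27 vCPU)
39 vCPU → host 5 (remaining 25 vCPU)

5 hosts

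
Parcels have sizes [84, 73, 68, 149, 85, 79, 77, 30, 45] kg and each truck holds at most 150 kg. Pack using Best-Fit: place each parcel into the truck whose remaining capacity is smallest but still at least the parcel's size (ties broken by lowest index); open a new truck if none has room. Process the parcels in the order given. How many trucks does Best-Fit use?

6

truck 1: place 84 kg, 66 kg left
truck 2: place 73 kg, 77 kg left
truck 2: place 68 kg, 9 kg left
truck 3: place 149 kg, 1 kg left
truck 4: place 85 kg, 65 kg left
truck 5: place 79 kg, 71 kg left
truck 6: place 77 kg, 73 kg left
truck 4: place 30 kg, 35 kg left
truck 1: place 45 kg, 21 kg left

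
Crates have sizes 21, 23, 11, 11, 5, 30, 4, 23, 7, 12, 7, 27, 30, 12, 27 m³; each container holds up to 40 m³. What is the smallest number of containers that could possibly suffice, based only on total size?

7

Total size = 21 + 23 + 11 + 11 + 5 + 30 + 4 + 23 + 7 + 12 + 7 + 27 + 30 + 12 + 27 = 250 m³.
⌈250 / 40⌉ = 7.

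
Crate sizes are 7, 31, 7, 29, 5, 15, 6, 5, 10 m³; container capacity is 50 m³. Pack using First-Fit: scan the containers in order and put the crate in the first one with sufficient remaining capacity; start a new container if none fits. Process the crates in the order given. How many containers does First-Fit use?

7 m³ → container 1 (remaining 43 m³)
31 m³ → container 1 (remaining 12 m³)
7 m³ → container 1 (remaining 5 m³)
29 m³ → container 2 (remaining 21 m³)
5 m³ → container 1 (remaining 0 m³)
15 m³ → container 2 (remaining 6 m³)
6 m³ → container 2 (remaining 0 m³)
5 m³ → container 3 (remaining 45 m³)
10 m³ → container 3 (remaining 35 m³)
Final containers: [7,31,7,5] [29,15,6] [5,10].

3 containers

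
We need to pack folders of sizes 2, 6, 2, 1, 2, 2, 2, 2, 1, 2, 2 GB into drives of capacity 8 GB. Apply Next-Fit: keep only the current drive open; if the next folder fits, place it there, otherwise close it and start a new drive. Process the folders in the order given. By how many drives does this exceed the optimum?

Next-Fit: [2,6] [2,1,2,2] [2,2,1,2] [2] → 4 drives.
Total size 24 GB; any packing needs at least ⌈24/8⌉ = 3 drives.
An optimal packing achieves that bound: [6,2] [2,2,2,2] [2,2,2,1,1] → 3 drives.
Excess: 4 − 3 = 1.

1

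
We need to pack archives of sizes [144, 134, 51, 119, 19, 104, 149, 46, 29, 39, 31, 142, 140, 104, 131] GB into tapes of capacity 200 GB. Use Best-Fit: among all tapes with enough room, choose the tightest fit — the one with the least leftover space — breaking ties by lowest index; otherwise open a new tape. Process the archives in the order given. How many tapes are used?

9

tape 1: place 144 GB, 56 GB left
tape 2: place 134 GB, 66 GB left
tape 1: place 51 GB, 5 GB left
tape 3: place 119 GB, 81 GB left
tape 2: place 19 GB, 47 GB left
tape 4: place 104 GB, 96 GB left
tape 5: place 149 GB, 51 GB left
tape 2: place 46 GB, 1 GB left
tape 5: place 29 GB, 22 GB left
tape 3: place 39 GB, 42 GB left
tape 3: place 31 GB, 11 GB left
tape 6: place 142 GB, 58 GB left
tape 7: place 140 GB, 60 GB left
tape 8: place 104 GB, 96 GB left
tape 9: place 131 GB, 69 GB left
Final tapes: [144,51] [134,19,46] [119,39,31] [104] [149,29] [142] [140] [104] [131].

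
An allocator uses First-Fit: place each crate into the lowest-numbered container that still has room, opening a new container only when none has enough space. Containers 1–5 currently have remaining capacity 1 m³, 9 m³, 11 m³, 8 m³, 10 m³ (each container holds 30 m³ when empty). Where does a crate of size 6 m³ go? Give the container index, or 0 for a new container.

2

Containers with room: container 2 (9 m³), container 3 (11 m³), container 4 (8 m³), container 5 (10 m³).
The first with room is container 2.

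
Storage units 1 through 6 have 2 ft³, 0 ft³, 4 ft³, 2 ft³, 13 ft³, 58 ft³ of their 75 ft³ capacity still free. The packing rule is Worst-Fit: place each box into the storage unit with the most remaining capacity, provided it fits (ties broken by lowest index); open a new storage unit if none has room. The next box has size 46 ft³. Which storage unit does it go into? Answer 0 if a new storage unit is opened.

6

Storage units with room: storage unit 6 (58 ft³).
Most room is storage unit 6 with 58 ft³ free.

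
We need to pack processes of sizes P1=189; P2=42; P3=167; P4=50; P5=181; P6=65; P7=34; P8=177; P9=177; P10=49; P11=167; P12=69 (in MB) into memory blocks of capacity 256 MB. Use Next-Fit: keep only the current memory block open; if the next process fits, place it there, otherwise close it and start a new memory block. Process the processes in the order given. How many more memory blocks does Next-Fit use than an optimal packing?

Next-Fit: [189,42] [167,50] [181,65] [34,177] [177,49] [167,69] → 6 memory blocks.
Total size 1367 MB; any packing needs at least ⌈1367/256⌉ = 6 memory blocks.
So 6 is already optimal.

0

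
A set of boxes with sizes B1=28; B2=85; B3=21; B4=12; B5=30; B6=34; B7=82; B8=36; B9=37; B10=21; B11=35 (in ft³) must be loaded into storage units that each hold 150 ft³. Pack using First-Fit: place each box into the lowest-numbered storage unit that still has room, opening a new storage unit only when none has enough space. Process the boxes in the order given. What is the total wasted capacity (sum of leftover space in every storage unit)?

29

B1 (28 ft³) → storage unit 1 (remaining 122 ft³)
B2 (85 ft³) → storage unit 1 (remaining 37 ft³)
B3 (21 ft³) → storage unit 1 (remaining 16 ft³)
B4 (12 ft³) → storage unit 1 (remaining 4 ft³)
B5 (30 ft³) → storage unit 2 (remaining 120 ft³)
B6 (34 ft³) → storage unit 2 (remaining 86 ft³)
B7 (82 ft³) → storage unit 2 (remaining 4 ft³)
B8 (36 ft³) → storage unit 3 (remaining 114 ft³)
B9 (37 ft³) → storage unit 3 (remaining 77 ft³)
B10 (21 ft³) → storage unit 3 (remaining 56 ft³)
B11 (35 ft³) → storage unit 3 (remaining 21 ft³)
3 storage units × 150 ft³ = 450 ft³; used 421 ft³; unused 29 ft³.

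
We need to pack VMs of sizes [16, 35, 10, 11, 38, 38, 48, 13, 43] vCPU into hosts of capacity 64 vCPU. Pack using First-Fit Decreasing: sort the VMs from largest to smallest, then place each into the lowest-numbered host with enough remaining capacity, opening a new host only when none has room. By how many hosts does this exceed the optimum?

0

First-Fit Decreasing: [48,16] [43,13] [38,11,10] [38] [35] → 5 hosts.
5 VMs exceed 32 vCPU (half the capacity), and no two of those can share a host, so at least 5 hosts are needed.
So 5 is already optimal.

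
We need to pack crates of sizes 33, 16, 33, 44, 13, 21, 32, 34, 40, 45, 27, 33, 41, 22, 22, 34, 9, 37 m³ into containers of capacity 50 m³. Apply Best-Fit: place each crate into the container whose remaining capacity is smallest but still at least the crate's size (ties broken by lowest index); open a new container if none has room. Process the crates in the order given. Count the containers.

13

container 1: place 33 m³, 17 m³ left
container 1: place 16 m³, 1 m³ left
container 2: place 33 m³, 17 m³ left
container 3: place 44 m³, 6 m³ left
container 2: place 13 m³, 4 m³ left
container 4: place 21 m³, 29 m³ left
container 5: place 32 m³, 18 m³ left
container 6: place 34 m³, 16 m³ left
container 7: place 40 m³, 10 m³ left
container 8: place 45 m³, 5 m³ left
container 4: place 27 m³, 2 m³ left
container 9: place 33 m³, 17 m³ left
container 10: place 41 m³, 9 m³ left
container 11: place 22 m³, 28 m³ left
container 11: place 22 m³, 6 m³ left
container 12: place 34 m³, 16 m³ left
container 10: place 9 m³, 0 m³ left
container 13: place 37 m³, 13 m³ left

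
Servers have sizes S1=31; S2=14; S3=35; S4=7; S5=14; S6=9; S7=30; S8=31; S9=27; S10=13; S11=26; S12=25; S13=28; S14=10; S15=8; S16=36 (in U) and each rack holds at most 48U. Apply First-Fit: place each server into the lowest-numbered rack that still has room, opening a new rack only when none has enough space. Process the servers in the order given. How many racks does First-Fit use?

10

S1 (31U) → rack 1 (remaining 17U)
S2 (14U) → rack 1 (remaining 3U)
S3 (35U) → rack 2 (remaining 13U)
S4 (7U) → rack 2 (remaining 6U)
S5 (14U) → rack 3 (remaining 34U)
S6 (9U) → rack 3 (remaining 25U)
S7 (30U) → rack 4 (remaining 18U)
S8 (31U) → rack 5 (remaining 17U)
S9 (27U) → rack 6 (remaining 21U)
S10 (13U) → rack 3 (remaining 12U)
S11 (26U) → rack 7 (remaining 22U)
S12 (25U) → rack 8 (remaining 23U)
S13 (28U) → rack 9 (remaining 20U)
S14 (10U) → rack 3 (remaining 2U)
S15 (8U) → rack 4 (remaining 10U)
S16 (36U) → rack 10 (remaining 12U)
Final racks: [31,14] [35,7] [14,9,13,10] [30,8] [31] [27] [26] [25] [28] [36].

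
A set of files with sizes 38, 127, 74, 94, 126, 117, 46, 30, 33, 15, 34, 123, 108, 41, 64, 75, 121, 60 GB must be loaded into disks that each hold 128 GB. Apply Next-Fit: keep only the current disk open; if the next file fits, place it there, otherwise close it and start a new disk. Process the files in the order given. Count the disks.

Put 38 GB in disk 1; 90 GB remain.
Put 127 GB in disk 2; 1 GB remain.
Put 74 GB in disk 3; 54 GB remain.
Put 94 GB in disk 4; 34 GB remain.
Put 126 GB in disk 5; 2 GB remain.
Put 117 GB in disk 6; 11 GB remain.
Put 46 GB in disk 7; 82 GB remain.
Put 30 GB in disk 7; 52 GB remain.
Put 33 GB in disk 7; 19 GB remain.
Put 15 GB in disk 7; 4 GB remain.
Put 34 GB in disk 8; 94 GB remain.
Put 123 GB in disk 9; 5 GB remain.
Put 108 GB in disk 10; 20 GB remain.
Put 41 GB in disk 11; 87 GB remain.
Put 64 GB in disk 11; 23 GB remain.
Put 75 GB in disk 12; 53 GB remain.
Put 121 GB in disk 13; 7 GB remain.
Put 60 GB in disk 14; 68 GB remain.

14 disks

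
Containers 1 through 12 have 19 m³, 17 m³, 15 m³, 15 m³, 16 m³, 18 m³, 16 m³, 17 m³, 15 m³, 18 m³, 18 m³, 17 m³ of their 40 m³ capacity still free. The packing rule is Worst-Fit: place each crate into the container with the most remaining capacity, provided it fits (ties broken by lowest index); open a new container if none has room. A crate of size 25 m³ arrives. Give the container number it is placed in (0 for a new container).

No container has ≥ 25 m³ free, so a new container is opened.

0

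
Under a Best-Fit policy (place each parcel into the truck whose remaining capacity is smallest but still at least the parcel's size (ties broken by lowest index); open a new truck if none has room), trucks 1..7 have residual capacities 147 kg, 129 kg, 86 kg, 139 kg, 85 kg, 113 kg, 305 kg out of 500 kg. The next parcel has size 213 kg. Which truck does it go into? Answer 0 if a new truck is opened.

7

Trucks with room: truck 7 (305 kg).
Tightest fit is truck 7 with 305 kg free.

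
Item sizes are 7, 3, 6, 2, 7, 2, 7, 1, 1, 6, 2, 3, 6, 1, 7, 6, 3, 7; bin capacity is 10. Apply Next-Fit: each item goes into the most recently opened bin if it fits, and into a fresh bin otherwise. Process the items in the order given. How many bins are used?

9

bin 1: place 7, 3 left
bin 1: place 3, 0 left
bin 2: place 6, 4 left
bin 2: place 2, 2 left
bin 3: place 7, 3 left
bin 3: place 2, 1 left
bin 4: place 7, 3 left
bin 4: place 1, 2 left
bin 4: place 1, 1 left
bin 5: place 6, 4 left
bin 5: place 2, 2 left
bin 6: place 3, 7 left
bin 6: place 6, 1 left
bin 6: place 1, 0 left
bin 7: place 7, 3 left
bin 8: place 6, 4 left
bin 8: place 3, 1 left
bin 9: place 7, 3 left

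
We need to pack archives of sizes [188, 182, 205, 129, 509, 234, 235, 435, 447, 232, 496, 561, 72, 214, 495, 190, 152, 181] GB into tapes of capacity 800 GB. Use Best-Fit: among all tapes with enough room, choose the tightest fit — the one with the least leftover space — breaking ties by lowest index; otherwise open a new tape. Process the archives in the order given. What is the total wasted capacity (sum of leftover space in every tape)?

Put 188 GB in tape 1; 612 GB remain.
Put 182 GB in tape 1; 430 GB remain.
Put 205 GB in tape 1; 225 GB remain.
Put 129 GB in tape 1; 96 GB remain.
Put 509 GB in tape 2; 291 GB remain.
Put 234 GB in tape 2; 57 GB remain.
Put 235 GB in tape 3; 565 GB remain.
Put 435 GB in tape 3; 130 GB remain.
Put 447 GB in tape 4; 353 GB remain.
Put 232 GB in tape 4; 121 GB remain.
Put 496 GB in tape 5; 304 GB remain.
Put 561 GB in tape 6; 239 GB remain.
Put 72 GB in tape 1; 24 GB remain.
Put 214 GB in tape 6; 25 GB remain.
Put 495 GB in tape 7; 305 GB remain.
Put 190 GB in tape 5; 114 GB remain.
Put 152 GB in tape 7; 153 GB remain.
Put 181 GB in tape 8; 619 GB remain.
8 tapes × 800 GB = 6400 GB; used 5157 GB; unused 1243 GB.

1243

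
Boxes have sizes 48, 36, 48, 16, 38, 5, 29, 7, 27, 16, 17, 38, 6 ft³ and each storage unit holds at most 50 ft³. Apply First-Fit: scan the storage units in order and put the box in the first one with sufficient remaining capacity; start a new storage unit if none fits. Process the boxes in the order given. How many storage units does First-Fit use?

Put 48 ft³ in storage unit 1; 2 ft³ remain.
Put 36 ft³ in storage unit 2; 14 ft³ remain.
Put 48 ft³ in storage unit 3; 2 ft³ remain.
Put 16 ft³ in storage unit 4; 34 ft³ remain.
Put 38 ft³ in storage unit 5; 12 ft³ remain.
Put 5 ft³ in storage unit 2; 9 ft³ remain.
Put 29 ft³ in storage unit 4; 5 ft³ remain.
Put 7 ft³ in storage unit 2; 2 ft³ remain.
Put 27 ft³ in storage unit 6; 23 ft³ remain.
Put 16 ft³ in storage unit 6; 7 ft³ remain.
Put 17 ft³ in storage unit 7; 33 ft³ remain.
Put 38 ft³ in storage unit 8; 12 ft³ remain.
Put 6 ft³ in storage unit 5; 6 ft³ remain.

8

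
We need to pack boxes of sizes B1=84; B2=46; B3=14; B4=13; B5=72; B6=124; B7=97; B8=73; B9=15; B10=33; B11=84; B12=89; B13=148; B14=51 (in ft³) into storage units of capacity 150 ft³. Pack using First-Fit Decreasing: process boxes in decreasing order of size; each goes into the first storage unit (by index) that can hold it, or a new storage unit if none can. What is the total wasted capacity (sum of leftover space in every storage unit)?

Sorted descending: 148, 124, 97, 89, 84, 84, 73, 72, 51, 46, 33, 15, 14, 13.
storage unit 1: place 148 ft³, 2 ft³ left
storage unit 2: place 124 ft³, 26 ft³ left
storage unit 3: place 97 ft³, 53 ft³ left
storage unit 4: place 89 ft³, 61 ft³ left
storage unit 5: place 84 ft³, 66 ft³ left
storage unit 6: place 84 ft³, 66 ft³ left
storage unit 7: place 73 ft³, 77 ft³ left
storage unit 7: place 72 ft³, 5 ft³ left
storage unit 3: place 51 ft³, 2 ft³ left
storage unit 4: place 46 ft³, 15 ft³ left
storage unit 5: place 33 ft³, 33 ft³ left
storage unit 2: place 15 ft³, 11 ft³ left
storage unit 4: place 14 ft³, 1 ft³ left
storage unit 5: place 13 ft³, 20 ft³ left
7 storage units × 150 ft³ = 1050 ft³; used 943 ft³; unused 107 ft³.

107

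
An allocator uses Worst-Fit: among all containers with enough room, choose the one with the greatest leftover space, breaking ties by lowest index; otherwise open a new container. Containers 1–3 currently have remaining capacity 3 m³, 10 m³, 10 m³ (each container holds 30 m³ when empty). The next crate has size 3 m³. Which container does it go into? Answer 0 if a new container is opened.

Containers with room: container 1 (3 m³), container 2 (10 m³), container 3 (10 m³).
Most room is container 2 with 10 m³ free.

2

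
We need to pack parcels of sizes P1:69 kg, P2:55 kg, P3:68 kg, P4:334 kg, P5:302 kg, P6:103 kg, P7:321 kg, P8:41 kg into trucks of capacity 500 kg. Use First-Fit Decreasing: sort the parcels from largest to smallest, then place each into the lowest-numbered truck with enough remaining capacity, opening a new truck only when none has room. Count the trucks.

Sorted descending: 334, 321, 302, 103, 69, 68, 55, 41.
334 kg → truck 1 (remaining 166 kg)
321 kg → truck 2 (remaining 179 kg)
302 kg → truck 3 (remaining 198 kg)
103 kg → truck 1 (remaining 63 kg)
69 kg → truck 2 (remaining 110 kg)
68 kg → truck 2 (remaining 42 kg)
55 kg → truck 1 (remaining 8 kg)
41 kg → truck 2 (remaining 1 kg)

3 trucks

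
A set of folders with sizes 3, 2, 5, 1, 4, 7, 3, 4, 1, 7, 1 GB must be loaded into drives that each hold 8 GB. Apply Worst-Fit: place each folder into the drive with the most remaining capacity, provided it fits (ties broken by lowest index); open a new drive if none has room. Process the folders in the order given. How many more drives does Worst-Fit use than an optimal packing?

1

Worst-Fit: [3,2,1] [5,1] [4,3] [7] [4,1] [7] → 6 drives.
Total size 38 GB; any packing needs at least ⌈38/8⌉ = 5 drives.
An optimal packing achieves that bound: [7,1] [7,1] [5,3] [4,4] [3,2,1] → 5 drives.
Excess: 6 − 5 = 1.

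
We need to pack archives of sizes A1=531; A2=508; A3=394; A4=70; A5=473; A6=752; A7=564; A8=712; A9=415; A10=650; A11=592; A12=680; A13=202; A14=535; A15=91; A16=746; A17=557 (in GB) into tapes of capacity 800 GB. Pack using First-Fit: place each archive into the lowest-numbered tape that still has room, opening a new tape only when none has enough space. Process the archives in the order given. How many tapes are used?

14

tape 1: place A1 (531 GB), 269 GB left
tape 2: place A2 (508 GB), 292 GB left
tape 3: place A3 (394 GB), 406 GB left
tape 1: place A4 (70 GB), 199 GB left
tape 4: place A5 (473 GB), 327 GB left
tape 5: place A6 (752 GB), 48 GB left
tape 6: place A7 (564 GB), 236 GB left
tape 7: place A8 (712 GB), 88 GB left
tape 8: place A9 (415 GB), 385 GB left
tape 9: place A10 (650 GB), 150 GB left
tape 10: place A11 (592 GB), 208 GB left
tape 11: place A12 (680 GB), 120 GB left
tape 2: place A13 (202 GB), 90 GB left
tape 12: place A14 (535 GB), 265 GB left
tape 1: place A15 (91 GB), 108 GB left
tape 13: place A16 (746 GB), 54 GB left
tape 14: place A17 (557 GB), 243 GB left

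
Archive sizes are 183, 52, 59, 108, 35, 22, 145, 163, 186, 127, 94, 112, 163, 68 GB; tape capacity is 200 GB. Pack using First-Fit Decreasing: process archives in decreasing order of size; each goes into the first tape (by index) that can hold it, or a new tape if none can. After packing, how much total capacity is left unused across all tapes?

283

Sorted descending: 186, 183, 163, 163, 145, 127, 112, 108, 94, 68, 59, 52, 35, 22.
Put 186 GB in tape 1; 14 GB remain.
Put 183 GB in tape 2; 17 GB remain.
Put 163 GB in tape 3; 37 GB remain.
Put 163 GB in tape 4; 37 GB remain.
Put 145 GB in tape 5; 55 GB remain.
Put 127 GB in tape 6; 73 GB remain.
Put 112 GB in tape 7; 88 GB remain.
Put 108 GB in tape 8; 92 GB remain.
Put 94 GB in tape 9; 106 GB remain.
Put 68 GB in tape 6; 5 GB remain.
Put 59 GB in tape 7; 29 GB remain.
Put 52 GB in tape 5; 3 GB remain.
Put 35 GB in tape 3; 2 GB remain.
Put 22 GB in tape 4; 15 GB remain.
9 tapes × 200 GB = 1800 GB; used 1517 GB; unused 283 GB.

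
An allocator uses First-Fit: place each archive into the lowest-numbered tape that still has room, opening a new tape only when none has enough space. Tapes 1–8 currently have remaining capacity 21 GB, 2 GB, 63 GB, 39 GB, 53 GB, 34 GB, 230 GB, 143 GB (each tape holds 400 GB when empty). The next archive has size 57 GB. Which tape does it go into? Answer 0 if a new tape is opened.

3

Tapes with room: tape 3 (63 GB), tape 7 (230 GB), tape 8 (143 GB).
The first with room is tape 3.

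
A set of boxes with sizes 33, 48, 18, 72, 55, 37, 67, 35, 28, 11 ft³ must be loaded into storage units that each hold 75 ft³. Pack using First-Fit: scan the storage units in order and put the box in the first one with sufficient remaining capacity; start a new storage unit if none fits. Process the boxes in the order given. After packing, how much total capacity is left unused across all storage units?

storage unit 1: place 33 ft³, 42 ft³ left
storage unit 2: place 48 ft³, 27 ft³ left
storage unit 1: place 18 ft³, 24 ft³ left
storage unit 3: place 72 ft³, 3 ft³ left
storage unit 4: place 55 ft³, 20 ft³ left
storage unit 5: place 37 ft³, 38 ft³ left
storage unit 6: place 67 ft³, 8 ft³ left
storage unit 5: place 35 ft³, 3 ft³ left
storage unit 7: place 28 ft³, 47 ft³ left
storage unit 1: place 11 ft³, 13 ft³ left
7 storage units × 75 ft³ = 525 ft³; used 404 ft³; unused 121 ft³.

121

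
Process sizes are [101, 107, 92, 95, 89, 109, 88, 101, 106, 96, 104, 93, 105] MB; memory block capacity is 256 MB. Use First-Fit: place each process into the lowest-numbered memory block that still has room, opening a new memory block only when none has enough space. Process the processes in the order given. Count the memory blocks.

memory block 1: place 101 MB, 155 MB left
memory block 1: place 107 MB, 48 MB left
memory block 2: place 92 MB, 164 MB left
memory block 2: place 95 MB, 69 MB left
memory block 3: place 89 MB, 167 MB left
memory block 3: place 109 MB, 58 MB left
memory block 4: place 88 MB, 168 MB left
memory block 4: place 101 MB, 67 MB left
memory block 5: place 106 MB, 150 MB left
memory block 5: place 96 MB, 54 MB left
memory block 6: place 104 MB, 152 MB left
memory block 6: place 93 MB, 59 MB left
memory block 7: place 105 MB, 151 MB left
Final memory blocks: [101,107] [92,95] [89,109] [88,101] [106,96] [104,93] [105].

7 memory blocks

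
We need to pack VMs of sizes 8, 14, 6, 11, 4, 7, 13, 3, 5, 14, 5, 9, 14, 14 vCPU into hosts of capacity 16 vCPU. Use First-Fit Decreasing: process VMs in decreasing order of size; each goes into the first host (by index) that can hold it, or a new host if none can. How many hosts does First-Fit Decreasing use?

Sorted descending: 14, 14, 14, 14, 13, 11, 9, 8, 7, 6, 5, 5, 4, 3.
14 vCPU → host 1 (remaining 2 vCPU)
14 vCPU → host 2 (remaining 2 vCPU)
14 vCPU → host 3 (remaining 2 vCPU)
14 vCPU → host 4 (remaining 2 vCPU)
13 vCPU → host 5 (remaining 3 vCPU)
11 vCPU → host 6 (remaining 5 vCPU)
9 vCPU → host 7 (remaining 7 vCPU)
8 vCPU → host 8 (remaining 8 vCPU)
7 vCPU → host 7 (remaining 0 vCPU)
6 vCPU → host 8 (remaining 2 vCPU)
5 vCPU → host 6 (remaining 0 vCPU)
5 vCPU → host 9 (remaining 11 vCPU)
4 vCPU → host 9 (remaining 7 vCPU)
3 vCPU → host 5 (remaining 0 vCPU)
Final hosts: [14] [14] [14] [14] [13,3] [11,5] [9,7] [8,6] [5,4].

9 hosts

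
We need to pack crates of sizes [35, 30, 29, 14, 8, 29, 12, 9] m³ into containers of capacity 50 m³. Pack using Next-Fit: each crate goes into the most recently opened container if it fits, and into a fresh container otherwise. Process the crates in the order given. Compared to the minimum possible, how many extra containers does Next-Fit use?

1

Next-Fit: [35] [30] [29,14] [8,29,12] [9] → 5 containers.
Total size 166 m³; any packing needs at least ⌈166/50⌉ = 4 containers.
An optimal packing achieves that bound: [35,14] [30,12,8] [29,9] [29] → 4 containers.
Excess: 5 − 4 = 1.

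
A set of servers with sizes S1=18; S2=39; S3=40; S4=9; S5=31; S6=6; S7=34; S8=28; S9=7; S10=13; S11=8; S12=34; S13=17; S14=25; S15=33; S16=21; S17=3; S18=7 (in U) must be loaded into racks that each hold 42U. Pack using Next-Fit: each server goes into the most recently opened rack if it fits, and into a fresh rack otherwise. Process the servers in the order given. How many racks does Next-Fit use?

11 racks

Put S1 (18U) in rack 1; 24U remain.
Put S2 (39U) in rack 2; 3U remain.
Put S3 (40U) in rack 3; 2U remain.
Put S4 (9U) in rack 4; 33U remain.
Put S5 (31U) in rack 4; 2U remain.
Put S6 (6U) in rack 5; 36U remain.
Put S7 (34U) in rack 5; 2U remain.
Put S8 (28U) in rack 6; 14U remain.
Put S9 (7U) in rack 6; 7U remain.
Put S10 (13U) in rack 7; 29U remain.
Put S11 (8U) in rack 7; 21U remain.
Put S12 (34U) in rack 8; 8U remain.
Put S13 (17U) in rack 9; 25U remain.
Put S14 (25U) in rack 9; 0U remain.
Put S15 (33U) in rack 10; 9U remain.
Put S16 (21U) in rack 11; 21U remain.
Put S17 (3U) in rack 11; 18U remain.
Put S18 (7U) in rack 11; 11U remain.
Final racks: [18] [39] [40] [9,31] [6,34] [28,7] [13,8] [34] [17,25] [33] [21,3,7].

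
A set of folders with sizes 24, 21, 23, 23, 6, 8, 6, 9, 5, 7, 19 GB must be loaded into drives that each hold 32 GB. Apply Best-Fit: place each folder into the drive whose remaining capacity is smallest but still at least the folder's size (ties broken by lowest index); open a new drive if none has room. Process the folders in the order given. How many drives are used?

Put 24 GB in drive 1; 8 GB remain.
Put 21 GB in drive 2; 11 GB remain.
Put 23 GB in drive 3; 9 GB remain.
Put 23 GB in drive 4; 9 GB remain.
Put 6 GB in drive 1; 2 GB remain.
Put 8 GB in drive 3; 1 GB remain.
Put 6 GB in drive 4; 3 GB remain.
Put 9 GB in drive 2; 2 GB remain.
Put 5 GB in drive 5; 27 GB remain.
Put 7 GB in drive 5; 20 GB remain.
Put 19 GB in drive 5; 1 GB remain.

5 drives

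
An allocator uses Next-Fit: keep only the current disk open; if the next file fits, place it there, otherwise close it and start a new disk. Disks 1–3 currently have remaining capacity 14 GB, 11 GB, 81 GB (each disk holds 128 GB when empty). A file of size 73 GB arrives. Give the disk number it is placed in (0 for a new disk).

3

Next-Fit only looks at disk 3, which has 81 GB free.
73 GB fits there.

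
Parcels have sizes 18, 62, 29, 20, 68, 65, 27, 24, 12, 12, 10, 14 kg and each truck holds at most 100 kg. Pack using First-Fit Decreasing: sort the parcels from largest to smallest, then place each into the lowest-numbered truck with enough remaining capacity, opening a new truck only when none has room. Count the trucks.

4

Sorted descending: 68, 65, 62, 29, 27, 24, 20, 18, 14, 12, 12, 10.
truck 1: place 68 kg, 32 kg left
truck 2: place 65 kg, 35 kg left
truck 3: place 62 kg, 38 kg left
truck 1: place 29 kg, 3 kg left
truck 2: place 27 kg, 8 kg left
truck 3: place 24 kg, 14 kg left
truck 4: place 20 kg, 80 kg left
truck 4: place 18 kg, 62 kg left
truck 3: place 14 kg, 0 kg left
truck 4: place 12 kg, 50 kg left
truck 4: place 12 kg, 38 kg left
truck 4: place 10 kg, 28 kg left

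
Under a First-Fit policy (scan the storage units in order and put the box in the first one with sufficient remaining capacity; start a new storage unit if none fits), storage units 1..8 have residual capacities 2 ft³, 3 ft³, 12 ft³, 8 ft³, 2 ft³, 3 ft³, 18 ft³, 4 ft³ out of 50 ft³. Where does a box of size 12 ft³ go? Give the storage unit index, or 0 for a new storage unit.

Storage units with room: storage unit 3 (12 ft³), storage unit 7 (18 ft³).
The first with room is storage unit 3.

3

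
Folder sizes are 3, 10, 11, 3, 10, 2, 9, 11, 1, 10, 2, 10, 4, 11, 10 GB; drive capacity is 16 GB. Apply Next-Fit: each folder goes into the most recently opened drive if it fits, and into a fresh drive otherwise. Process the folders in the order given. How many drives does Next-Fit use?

9

drive 1: place 3 GB, 13 GB left
drive 1: place 10 GB, 3 GB left
drive 2: place 11 GB, 5 GB left
drive 2: place 3 GB, 2 GB left
drive 3: place 10 GB, 6 GB left
drive 3: place 2 GB, 4 GB left
drive 4: place 9 GB, 7 GB left
drive 5: place 11 GB, 5 GB left
drive 5: place 1 GB, 4 GB left
drive 6: place 10 GB, 6 GB left
drive 6: place 2 GB, 4 GB left
drive 7: place 10 GB, 6 GB left
drive 7: place 4 GB, 2 GB left
drive 8: place 11 GB, 5 GB left
drive 9: place 10 GB, 6 GB left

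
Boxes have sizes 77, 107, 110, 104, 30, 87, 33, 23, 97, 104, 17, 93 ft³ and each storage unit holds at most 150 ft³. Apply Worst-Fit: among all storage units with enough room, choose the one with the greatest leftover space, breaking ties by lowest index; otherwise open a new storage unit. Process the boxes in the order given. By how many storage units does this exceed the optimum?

Worst-Fit: [77,30] [107] [110] [104,23] [87,33] [97,17] [104] [93] → 8 storage units.
8 boxes exceed 75 ft³ (half the capacity), and no two of those can share a storage unit, so at least 8 storage units are needed.
So 8 is already optimal.

0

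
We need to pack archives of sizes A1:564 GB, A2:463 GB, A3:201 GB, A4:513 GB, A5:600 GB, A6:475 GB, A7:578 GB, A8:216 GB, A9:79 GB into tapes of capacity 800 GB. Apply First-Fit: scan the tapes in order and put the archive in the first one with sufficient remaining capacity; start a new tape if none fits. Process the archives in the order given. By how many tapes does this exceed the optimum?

First-Fit: [564,201] [463,216,79] [513] [600] [475] [578] → 6 tapes.
6 archives exceed 400 GB (half the capacity), and no two of those can share a tape, so at least 6 tapes are needed.
So 6 is already optimal.

0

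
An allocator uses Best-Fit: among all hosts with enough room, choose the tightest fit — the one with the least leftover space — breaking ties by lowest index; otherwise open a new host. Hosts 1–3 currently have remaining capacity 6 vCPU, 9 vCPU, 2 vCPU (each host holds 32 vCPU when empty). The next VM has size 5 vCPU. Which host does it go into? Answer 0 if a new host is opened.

1

Hosts with room: host 1 (6 vCPU), host 2 (9 vCPU).
Tightest fit is host 1 with 6 vCPU free.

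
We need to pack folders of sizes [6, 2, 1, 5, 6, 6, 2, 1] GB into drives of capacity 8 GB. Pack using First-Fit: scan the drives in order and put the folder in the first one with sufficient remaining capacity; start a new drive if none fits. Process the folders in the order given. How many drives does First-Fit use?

4

drive 1: place 6 GB, 2 GB left
drive 1: place 2 GB, 0 GB left
drive 2: place 1 GB, 7 GB left
drive 2: place 5 GB, 2 GB left
drive 3: place 6 GB, 2 GB left
drive 4: place 6 GB, 2 GB left
drive 2: place 2 GB, 0 GB left
drive 3: place 1 GB, 1 GB left
Final drives: [6,2] [1,5,2] [6,1] [6].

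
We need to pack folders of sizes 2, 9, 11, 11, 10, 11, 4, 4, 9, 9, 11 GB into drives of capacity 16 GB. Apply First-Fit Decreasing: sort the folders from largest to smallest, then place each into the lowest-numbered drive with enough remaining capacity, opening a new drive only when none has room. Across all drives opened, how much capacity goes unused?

37

Sorted descending: 11, 11, 11, 11, 10, 9, 9, 9, 4, 4, 2.
drive 1: place 11 GB, 5 GB left
drive 2: place 11 GB, 5 GB left
drive 3: place 11 GB, 5 GB left
drive 4: place 11 GB, 5 GB left
drive 5: place 10 GB, 6 GB left
drive 6: place 9 GB, 7 GB left
drive 7: place 9 GB, 7 GB left
drive 8: place 9 GB, 7 GB left
drive 1: place 4 GB, 1 GB left
drive 2: place 4 GB, 1 GB left
drive 3: place 2 GB, 3 GB left
8 drives × 16 GB = 128 GB; used 91 GB; unused 37 GB.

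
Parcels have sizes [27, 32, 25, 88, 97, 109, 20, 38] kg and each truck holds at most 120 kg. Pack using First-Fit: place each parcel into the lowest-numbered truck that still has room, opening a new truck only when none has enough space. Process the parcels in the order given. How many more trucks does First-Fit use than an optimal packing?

1

First-Fit: [27,32,25,20] [88] [97] [109] [38] → 5 trucks.
Total size 436 kg; any packing needs at least ⌈436/120⌉ = 4 trucks.
An optimal packing achieves that bound: [109] [97,20] [88,32] [38,27,25] → 4 trucks.
Excess: 5 − 4 = 1.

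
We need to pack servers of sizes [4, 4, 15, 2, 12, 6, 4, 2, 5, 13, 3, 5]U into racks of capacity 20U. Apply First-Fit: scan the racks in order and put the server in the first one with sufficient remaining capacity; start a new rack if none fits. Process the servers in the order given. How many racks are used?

4U → rack 1 (remaining 16U)
4U → rack 1 (remaining 12U)
15U → rack 2 (remaining 5U)
2U → rack 1 (remaining 10U)
12U → rack 3 (remaining 8U)
6U → rack 1 (remaining 4U)
4U → rack 1 (remaining 0U)
2U → rack 2 (remaining 3U)
5U → rack 3 (remaining 3U)
13U → rack 4 (remaining 7U)
3U → rack 2 (remaining 0U)
5U → rack 4 (remaining 2U)

4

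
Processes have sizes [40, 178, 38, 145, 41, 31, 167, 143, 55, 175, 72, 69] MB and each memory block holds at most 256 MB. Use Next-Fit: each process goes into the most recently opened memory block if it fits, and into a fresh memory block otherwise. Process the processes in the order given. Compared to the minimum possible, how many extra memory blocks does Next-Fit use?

1

Next-Fit: [40,178,38] [145,41,31] [167] [143,55] [175,72] [69] → 6 memory blocks.
Total size 1154 MB; any packing needs at least ⌈1154/256⌉ = 5 memory blocks.
An optimal packing achieves that bound: [178,72] [175,69] [167,55,31] [145,41,40] [143,38] → 5 memory blocks.
Excess: 6 − 5 = 1.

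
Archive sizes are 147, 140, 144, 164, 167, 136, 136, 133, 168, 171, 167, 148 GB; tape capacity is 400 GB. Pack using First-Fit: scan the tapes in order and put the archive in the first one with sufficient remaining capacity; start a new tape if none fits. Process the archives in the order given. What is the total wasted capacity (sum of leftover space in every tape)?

tape 1: place 147 GB, 253 GB left
tape 1: place 140 GB, 113 GB left
tape 2: place 144 GB, 256 GB left
tape 2: place 164 GB, 92 GB left
tape 3: place 167 GB, 233 GB left
tape 3: place 136 GB, 97 GB left
tape 4: place 136 GB, 264 GB left
tape 4: place 133 GB, 131 GB left
tape 5: place 168 GB, 232 GB left
tape 5: place 171 GB, 61 GB left
tape 6: place 167 GB, 233 GB left
tape 6: place 148 GB, 85 GB left
6 tapes × 400 GB = 2400 GB; used 1821 GB; unused 579 GB.

579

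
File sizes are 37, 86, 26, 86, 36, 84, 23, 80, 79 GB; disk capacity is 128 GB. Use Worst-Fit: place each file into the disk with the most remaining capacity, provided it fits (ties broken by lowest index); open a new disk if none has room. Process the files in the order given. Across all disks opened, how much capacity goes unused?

37 GB → disk 1 (remaining 91 GB)
86 GB → disk 1 (remaining 5 GB)
26 GB → disk 2 (remaining 102 GB)
86 GB → disk 2 (remaining 16 GB)
36 GB → disk 3 (remaining 92 GB)
84 GB → disk 3 (remaining 8 GB)
23 GB → disk 4 (remaining 105 GB)
80 GB → disk 4 (remaining 25 GB)
79 GB → disk 5 (remaining 49 GB)
5 disks × 128 GB = 640 GB; used 537 GB; unused 103 GB.

103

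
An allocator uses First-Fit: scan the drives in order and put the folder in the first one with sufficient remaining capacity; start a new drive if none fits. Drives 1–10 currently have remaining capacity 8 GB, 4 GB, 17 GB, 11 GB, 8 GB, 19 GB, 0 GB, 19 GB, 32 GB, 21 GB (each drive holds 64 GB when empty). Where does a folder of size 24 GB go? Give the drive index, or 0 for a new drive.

Drives with room: drive 9 (32 GB).
The first with room is drive 9.

9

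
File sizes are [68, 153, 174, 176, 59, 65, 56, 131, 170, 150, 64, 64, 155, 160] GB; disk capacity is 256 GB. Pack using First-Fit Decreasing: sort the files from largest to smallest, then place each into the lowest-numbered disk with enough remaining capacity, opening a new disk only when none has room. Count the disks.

Sorted descending: 176, 174, 170, 160, 155, 153, 150, 131, 68, 65, 64, 64, 59, 56.
Put 176 GB in disk 1; 80 GB remain.
Put 174 GB in disk 2; 82 GB remain.
Put 170 GB in disk 3; 86 GB remain.
Put 160 GB in disk 4; 96 GB remain.
Put 155 GB in disk 5; 101 GB remain.
Put 153 GB in disk 6; 103 GB remain.
Put 150 GB in disk 7; 106 GB remain.
Put 131 GB in disk 8; 125 GB remain.
Put 68 GB in disk 1; 12 GB remain.
Put 65 GB in disk 2; 17 GB remain.
Put 64 GB in disk 3; 22 GB remain.
Put 64 GB in disk 4; 32 GB remain.
Put 59 GB in disk 5; 42 GB remain.
Put 56 GB in disk 6; 47 GB remain.
Final disks: [176,68] [174,65] [170,64] [160,64] [155,59] [153,56] [150] [131].

8 disks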